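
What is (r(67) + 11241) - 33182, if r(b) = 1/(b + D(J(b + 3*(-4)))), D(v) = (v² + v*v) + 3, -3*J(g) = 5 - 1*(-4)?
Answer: -1930807/88 ≈ -21941.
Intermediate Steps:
J(g) = -3 (J(g) = -(5 - 1*(-4))/3 = -(5 + 4)/3 = -⅓*9 = -3)
D(v) = 3 + 2*v² (D(v) = (v² + v²) + 3 = 2*v² + 3 = 3 + 2*v²)
r(b) = 1/(21 + b) (r(b) = 1/(b + (3 + 2*(-3)²)) = 1/(b + (3 + 2*9)) = 1/(b + (3 + 18)) = 1/(b + 21) = 1/(21 + b))
(r(67) + 11241) - 33182 = (1/(21 + 67) + 11241) - 33182 = (1/88 + 11241) - 33182 = 989209/88 - 33182 = -1930807/88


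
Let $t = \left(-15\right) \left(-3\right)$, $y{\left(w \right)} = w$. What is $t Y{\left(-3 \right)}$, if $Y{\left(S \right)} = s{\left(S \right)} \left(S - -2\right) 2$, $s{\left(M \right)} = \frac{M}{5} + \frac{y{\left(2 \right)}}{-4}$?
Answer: $99$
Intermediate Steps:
$s{\left(M \right)} = - \frac{1}{2} + \frac{M}{5}$ ($s{\left(M \right)} = \frac{M}{5} + \frac{2}{-4} = M \frac{1}{5} + 2 \left(- \frac{1}{4}\right) = \frac{M}{5} - \frac{1}{2} = - \frac{1}{2} + \frac{M}{5}$)
$t = 45$
$Y{\left(S \right)} = 2 \left(2 + S\right) \left(- \frac{1}{2} + \frac{S}{5}\right)$ ($Y{\left(S \right)} = \left(- \frac{1}{2} + \frac{S}{5}\right) \left(S - -2\right) 2 = \left(- \frac{1}{2} + \frac{S}{5}\right) \left(S + 2\right) 2 = \left(- \frac{1}{2} + \frac{S}{5}\right) \left(2 + S\right) 2 = \left(2 + S\right) \left(- \frac{1}{2} + \frac{S}{5}\right) 2 = 2 \left(2 + S\right) \left(- \frac{1}{2} + \frac{S}{5}\right)$)
$t Y{\left(-3 \right)} = 45 \frac{\left(-5 + 2 \left(-3\right)\right) \left(2 - 3\right)}{5} = 45 \cdot \frac{1}{5} \left(-5 - 6\right) \left(-1\right) = 45 \cdot \frac{1}{5} \left(-11\right) \left(-1\right) = 45 \cdot \frac{11}{5} = 99$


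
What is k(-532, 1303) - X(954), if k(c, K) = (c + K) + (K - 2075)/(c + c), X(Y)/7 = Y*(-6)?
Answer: 10863367/266 ≈ 40840.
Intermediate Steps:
X(Y) = -42*Y (X(Y) = 7*(Y*(-6)) = 7*(-6*Y) = -42*Y)
k(c, K) = K + c + (-2075 + K)/(2*c) (k(c, K) = (K + c) + (-2075 + K)/((2*c)) = (K + c) + (-2075 + K)*(1/(2*c)) = (K + c) + (-2075 + K)/(2*c) = K + c + (-2075 + K)/(2*c))
k(-532, 1303) - X(954) = (½)*(-2075 + 1303 + 2*(-532)*(1303 - 532))/(-532) - (-42)*954 = (½)*(-1/532)*(-2075 + 1303 + 2*(-532)*771) - 1*(-40068) = (½)*(-1/532)*(-2075 + 1303 - 820344) + 40068 = (½)*(-1/532)*(-821116) + 40068 = 205279/266 + 40068 = 10863367/266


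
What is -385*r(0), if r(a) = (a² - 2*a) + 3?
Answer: -1155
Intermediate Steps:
r(a) = 3 + a² - 2*a
-385*r(0) = -385*(3 + 0² - 2*0) = -385*(3 + 0 + 0) = -385*3 = -1155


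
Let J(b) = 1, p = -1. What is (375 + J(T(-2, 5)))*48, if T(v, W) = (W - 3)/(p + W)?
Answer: 18048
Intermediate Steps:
T(v, W) = (-3 + W)/(-1 + W) (T(v, W) = (W - 3)/(-1 + W) = (-3 + W)/(-1 + W))
(375 + J(T(-2, 5)))*48 = (375 + 1)*48 = 376*48 = 18048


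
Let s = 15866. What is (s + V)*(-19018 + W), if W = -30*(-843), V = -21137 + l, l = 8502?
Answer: 20264832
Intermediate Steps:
V = -12635 (V = -21137 + 8502 = -12635)
W = 25290
(s + V)*(-19018 + W) = (15866 - 12635)*(-19018 + 25290) = 3231*6272 = 20264832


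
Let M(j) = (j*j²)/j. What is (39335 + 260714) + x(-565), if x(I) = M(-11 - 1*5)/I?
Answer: 169527429/565 ≈ 3.0005e+5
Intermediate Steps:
M(j) = j² (M(j) = j³/j = j²)
x(I) = 256/I (x(I) = (-11 - 1*5)²/I = (-11 - 5)²/I = (-16)²/I = 256/I)
(39335 + 260714) + x(-565) = (39335 + 260714) + 256/(-565) = 300049 + 256*(-1/565) = 300049 - 256/565 = 169527429/565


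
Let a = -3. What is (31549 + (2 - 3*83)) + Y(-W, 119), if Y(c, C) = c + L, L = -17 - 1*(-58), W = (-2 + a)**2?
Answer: 31318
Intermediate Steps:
W = 25 (W = (-2 - 3)**2 = (-5)**2 = 25)
L = 41 (L = -17 + 58 = 41)
Y(c, C) = 41 + c (Y(c, C) = c + 41 = 41 + c)
(31549 + (2 - 3*83)) + Y(-W, 119) = (31549 + (2 - 3*83)) + (41 - 1*25) = (31549 + (2 - 249)) + (41 - 25) = (31549 - 247) + 16 = 31302 + 16 = 31318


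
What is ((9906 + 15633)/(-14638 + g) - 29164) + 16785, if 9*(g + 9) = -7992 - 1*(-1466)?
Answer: -1712852122/138349 ≈ -12381.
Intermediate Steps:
g = -6607/9 (g = -9 + (-7992 - 1*(-1466))/9 = -9 + (-7992 + 1466)/9 = -9 + (⅑)*(-6526) = -9 - 6526/9 = -6607/9 ≈ -734.11)
((9906 + 15633)/(-14638 + g) - 29164) + 16785 = ((9906 + 15633)/(-14638 - 6607/9) - 29164) + 16785 = (25539/(-138349/9) - 29164) + 16785 = (25539*(-9/138349) - 29164) + 16785 = (-229851/138349 - 29164) + 16785 = -4035040087/138349 + 16785 = -1712852122/138349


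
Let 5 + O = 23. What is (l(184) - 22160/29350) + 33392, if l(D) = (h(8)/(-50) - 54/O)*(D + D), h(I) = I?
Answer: 472951256/14675 ≈ 32228.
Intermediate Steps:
O = 18 (O = -5 + 23 = 18)
l(D) = -158*D/25 (l(D) = (8/(-50) - 54/18)*(D + D) = (8*(-1/50) - 54*1/18)*(2*D) = (-4/25 - 3)*(2*D) = -158*D/25)
(l(184) - 22160/29350) + 33392 = (-158/25*184 - 22160/29350) + 33392 = (-29072/25 - 22160*1/29350) + 33392 = (-29072/25 - 2216/2935) + 33392 = -17076344/14675 + 33392 = 472951256/14675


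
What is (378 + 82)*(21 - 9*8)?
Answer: -23460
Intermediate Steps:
(378 + 82)*(21 - 9*8) = 460*(21 - 72) = 460*(-51) = -23460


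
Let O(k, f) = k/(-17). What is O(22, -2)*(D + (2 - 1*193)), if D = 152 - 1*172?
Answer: 4642/17 ≈ 273.06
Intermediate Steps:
D = -20 (D = 152 - 172 = -20)
O(k, f) = -k/17 (O(k, f) = k*(-1/17) = -k/17)
O(22, -2)*(D + (2 - 1*193)) = (-1/17*22)*(-20 + (2 - 1*193)) = -22*(-20 + (2 - 193))/17 = -22*(-20 - 191)/17 = -22/17*(-211) = 4642/17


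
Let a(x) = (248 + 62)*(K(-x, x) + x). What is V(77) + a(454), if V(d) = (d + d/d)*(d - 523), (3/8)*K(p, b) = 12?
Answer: 115872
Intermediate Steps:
K(p, b) = 32 (K(p, b) = (8/3)*12 = 32)
V(d) = (1 + d)*(-523 + d) (V(d) = (d + 1)*(-523 + d) = (1 + d)*(-523 + d))
a(x) = 9920 + 310*x (a(x) = (248 + 62)*(32 + x) = 310*(32 + x) = 9920 + 310*x)
V(77) + a(454) = (-523 + 77² - 522*77) + (9920 + 310*454) = (-523 + 5929 - 40194) + (9920 + 140740) = -34788 + 150660 = 115872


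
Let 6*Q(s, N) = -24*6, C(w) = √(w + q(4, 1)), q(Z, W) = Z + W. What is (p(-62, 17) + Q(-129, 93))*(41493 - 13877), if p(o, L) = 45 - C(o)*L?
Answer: 579936 - 469472*I*√57 ≈ 5.7994e+5 - 3.5444e+6*I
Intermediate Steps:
q(Z, W) = W + Z
C(w) = √(5 + w) (C(w) = √(w + (1 + 4)) = √(w + 5) = √(5 + w))
p(o, L) = 45 - L*√(5 + o) (p(o, L) = 45 - √(5 + o)*L = 45 - L*√(5 + o))
Q(s, N) = -24 (Q(s, N) = (-24*6)/6 = (⅙)*(-144) = -24)
(p(-62, 17) + Q(-129, 93))*(41493 - 13877) = ((45 - 1*17*√(5 - 62)) - 24)*(41493 - 13877) = ((45 - 1*17*√(-57)) - 24)*27616 = ((45 - 1*17*I*√57) - 24)*27616 = ((45 - 17*I*√57) - 24)*27616 = (21 - 17*I*√57)*27616 = 579936 - 469472*I*√57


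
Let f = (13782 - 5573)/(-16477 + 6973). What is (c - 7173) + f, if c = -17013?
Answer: -229871953/9504 ≈ -24187.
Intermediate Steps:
f = -8209/9504 (f = 8209/(-9504) = 8209*(-1/9504) = -8209/9504 ≈ -0.86374)
(c - 7173) + f = (-17013 - 7173) - 8209/9504 = -24186 - 8209/9504 = -229871953/9504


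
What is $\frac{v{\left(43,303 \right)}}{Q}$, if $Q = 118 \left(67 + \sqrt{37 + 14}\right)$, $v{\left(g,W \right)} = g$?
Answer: $\frac{2881}{523684} - \frac{43 \sqrt{51}}{523684} \approx 0.004915$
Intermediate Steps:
$Q = 7906 + 118 \sqrt{51}$ ($Q = 118 \left(67 + \sqrt{51}\right) = 7906 + 118 \sqrt{51} \approx 8748.7$)
$\frac{v{\left(43,303 \right)}}{Q} = \frac{43}{7906 + 118 \sqrt{51}}$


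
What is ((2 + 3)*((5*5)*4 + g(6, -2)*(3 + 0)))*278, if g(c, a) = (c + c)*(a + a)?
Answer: -61160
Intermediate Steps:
g(c, a) = 4*a*c (g(c, a) = (2*c)*(2*a) = 4*a*c)
((2 + 3)*((5*5)*4 + g(6, -2)*(3 + 0)))*278 = ((2 + 3)*((5*5)*4 + (4*(-2)*6)*(3 + 0)))*278 = (5*(25*4 - 48*3))*278 = (5*(100 - 144))*278 = (5*(-44))*278 = -220*278 = -61160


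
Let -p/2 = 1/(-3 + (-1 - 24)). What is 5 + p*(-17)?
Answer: 53/14 ≈ 3.7857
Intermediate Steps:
p = 1/14 (p = -2/(-3 + (-1 - 24)) = -2/(-3 - 25) = -2/(-28) = -2*(-1/28) = 1/14 ≈ 0.071429)
5 + p*(-17) = 5 + (1/14)*(-17) = 5 - 17/14 = 53/14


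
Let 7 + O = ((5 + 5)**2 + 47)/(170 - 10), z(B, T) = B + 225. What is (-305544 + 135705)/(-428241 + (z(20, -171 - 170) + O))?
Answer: 27174240/68480333 ≈ 0.39682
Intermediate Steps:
z(B, T) = 225 + B
O = -973/160 (O = -7 + ((5 + 5)**2 + 47)/(170 - 10) = -7 + (10**2 + 47)/160 = -7 + (100 + 47)/160 = -7 + (1/160)*147 = -7 + 147/160 = -973/160 ≈ -6.0813)
(-305544 + 135705)/(-428241 + (z(20, -171 - 170) + O)) = (-305544 + 135705)/(-428241 + ((225 + 20) - 973/160)) = -169839/(-428241 + (245 - 973/160)) = -169839/(-428241 + 38227/160) = -169839/(-68480333/160) = -169839*(-160/68480333) = 27174240/68480333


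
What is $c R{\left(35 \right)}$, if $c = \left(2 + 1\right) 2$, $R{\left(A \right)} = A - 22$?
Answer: $78$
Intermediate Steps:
$R{\left(A \right)} = -22 + A$ ($R{\left(A \right)} = A - 22 = -22 + A$)
$c = 6$ ($c = 3 \cdot 2 = 6$)
$c R{\left(35 \right)} = 6 \left(-22 + 35\right) = 6 \cdot 13 = 78$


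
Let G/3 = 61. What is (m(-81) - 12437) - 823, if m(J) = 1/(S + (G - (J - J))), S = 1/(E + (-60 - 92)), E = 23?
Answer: -313015431/23606 ≈ -13260.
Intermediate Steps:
G = 183 (G = 3*61 = 183)
S = -1/129 (S = 1/(23 + (-60 - 92)) = 1/(23 - 152) = 1/(-129) = -1/129 ≈ -0.0077519)
m(J) = 129/23606 (m(J) = 1/(-1/129 + (183 - (J - J))) = 1/(-1/129 + (183 - 1*0)) = 1/(-1/129 + (183 + 0)) = 1/(-1/129 + 183) = 1/(23606/129) = 129/23606)
(m(-81) - 12437) - 823 = (129/23606 - 12437) - 823 = -293587693/23606 - 823 = -313015431/23606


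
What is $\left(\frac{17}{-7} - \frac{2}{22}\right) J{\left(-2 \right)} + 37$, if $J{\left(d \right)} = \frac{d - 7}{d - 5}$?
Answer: $\frac{18197}{539} \approx 33.761$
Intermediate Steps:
$J{\left(d \right)} = \frac{-7 + d}{-5 + d}$
$\left(\frac{17}{-7} - \frac{2}{22}\right) J{\left(-2 \right)} + 37 = \left(\frac{17}{-7} - \frac{2}{22}\right) \frac{-7 - 2}{-5 - 2} + 37 = \left(17 \left(- \frac{1}{7}\right) - \frac{1}{11}\right) \frac{1}{-7} \left(-9\right) + 37 = \left(- \frac{17}{7} - \frac{1}{11}\right) \left(\left(- \frac{1}{7}\right) \left(-9\right)\right) + 37 = \left(- \frac{194}{77}\right) \frac{9}{7} + 37 = - \frac{1746}{539} + 37 = \frac{18197}{539}$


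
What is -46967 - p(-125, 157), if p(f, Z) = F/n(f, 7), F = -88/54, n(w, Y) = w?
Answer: -158513669/3375 ≈ -46967.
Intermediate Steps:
F = -44/27 (F = -88*1/54 = -44/27 ≈ -1.6296)
p(f, Z) = -44/(27*f)
-46967 - p(-125, 157) = -46967 - (-44)/(27*(-125)) = -46967 - (-44)*(-1)/(27*125) = -46967 - 1*44/3375 = -46967 - 44/3375 = -158513669/3375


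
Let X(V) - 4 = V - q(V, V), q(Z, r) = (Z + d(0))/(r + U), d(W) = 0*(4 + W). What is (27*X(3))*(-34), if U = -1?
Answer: -5049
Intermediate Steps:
d(W) = 0
q(Z, r) = Z/(-1 + r) (q(Z, r) = (Z + 0)/(r - 1) = Z/(-1 + r))
X(V) = 4 + V - V/(-1 + V) (X(V) = 4 + (V - V/(-1 + V)) = 4 + V - V/(-1 + V))
(27*X(3))*(-34) = (27*((-1*3 + (-1 + 3)*(4 + 3))/(-1 + 3)))*(-34) = (27*((-3 + 2*7)/2))*(-34) = (27*((-3 + 14)/2))*(-34) = (27*((½)*11))*(-34) = (27*(11/2))*(-34) = (297/2)*(-34) = -5049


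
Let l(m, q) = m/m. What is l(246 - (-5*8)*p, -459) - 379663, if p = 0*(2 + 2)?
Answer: -379662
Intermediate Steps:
p = 0 (p = 0*4 = 0)
l(m, q) = 1
l(246 - (-5*8)*p, -459) - 379663 = 1 - 379663 = -379662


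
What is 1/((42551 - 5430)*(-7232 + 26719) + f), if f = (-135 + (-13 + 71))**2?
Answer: 1/723382856 ≈ 1.3824e-9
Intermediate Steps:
f = 5929 (f = (-135 + 58)**2 = (-77)**2 = 5929)
1/((42551 - 5430)*(-7232 + 26719) + f) = 1/((42551 - 5430)*(-7232 + 26719) + 5929) = 1/(37121*19487 + 5929) = 1/(723376927 + 5929) = 1/723382856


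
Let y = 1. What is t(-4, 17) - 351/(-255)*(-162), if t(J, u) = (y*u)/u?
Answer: -18869/85 ≈ -221.99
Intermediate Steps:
t(J, u) = 1 (t(J, u) = (1*u)/u = u/u = 1)
t(-4, 17) - 351/(-255)*(-162) = 1 - 351/(-255)*(-162) = 1 - 351*(-1/255)*(-162) = 1 + (117/85)*(-162) = 1 - 18954/85 = -18869/85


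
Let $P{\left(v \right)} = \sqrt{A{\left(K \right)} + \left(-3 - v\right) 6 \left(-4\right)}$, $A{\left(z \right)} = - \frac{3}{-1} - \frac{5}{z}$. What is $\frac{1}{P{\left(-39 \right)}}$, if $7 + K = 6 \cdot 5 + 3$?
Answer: $- \frac{i \sqrt{582166}}{22391} \approx - 0.034076 i$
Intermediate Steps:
$K = 26$ ($K = -7 + \left(6 \cdot 5 + 3\right) = -7 + \left(30 + 3\right) = -7 + 33 = 26$)
$A{\left(z \right)} = 3 - \frac{5}{z}$ ($A{\left(z \right)} = \left(-3\right) \left(-1\right) - \frac{5}{z} = 3 - \frac{5}{z}$)
$P{\left(v \right)} = \sqrt{\frac{1945}{26} + 24 v}$ ($P{\left(v \right)} = \sqrt{\left(3 - \frac{5}{26}\right) + \left(-3 - v\right) 6 \left(-4\right)} = \sqrt{\left(3 - \frac{5}{26}\right) + \left(-18 - 6 v\right) \left(-4\right)} = \sqrt{\left(3 - \frac{5}{26}\right) + \left(72 + 24 v\right)} = \sqrt{\frac{73}{26} + \left(72 + 24 v\right)} = \sqrt{\frac{1945}{26} + 24 v}$)
$\frac{1}{P{\left(-39 \right)}} = \frac{1}{\frac{1}{26} \sqrt{50570 + 16224 \left(-39\right)}} = \frac{1}{\frac{1}{26} \sqrt{50570 - 632736}} = \frac{1}{\frac{1}{26} \sqrt{-582166}} = \frac{1}{\frac{1}{26} i \sqrt{582166}} = - \frac{i \sqrt{582166}}{22391}$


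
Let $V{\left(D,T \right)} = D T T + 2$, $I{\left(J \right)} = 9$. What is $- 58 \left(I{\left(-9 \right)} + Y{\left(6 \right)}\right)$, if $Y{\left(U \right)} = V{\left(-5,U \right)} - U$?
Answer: $10150$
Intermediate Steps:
$V{\left(D,T \right)} = 2 + D T^{2}$ ($V{\left(D,T \right)} = D T^{2} + 2 = 2 + D T^{2}$)
$Y{\left(U \right)} = 2 - U - 5 U^{2}$ ($Y{\left(U \right)} = \left(2 - 5 U^{2}\right) - U = 2 - U - 5 U^{2}$)
$- 58 \left(I{\left(-9 \right)} + Y{\left(6 \right)}\right) = - 58 \left(9 - \left(4 + 180\right)\right) = - 58 \left(9 - 184\right) = \left(-58\right) \left(-175\right) = 10150$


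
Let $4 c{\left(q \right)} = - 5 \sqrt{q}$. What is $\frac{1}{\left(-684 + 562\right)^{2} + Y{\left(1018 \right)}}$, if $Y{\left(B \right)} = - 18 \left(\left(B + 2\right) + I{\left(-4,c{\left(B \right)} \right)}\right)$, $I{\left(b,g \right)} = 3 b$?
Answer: $- \frac{1}{3260} \approx -0.00030675$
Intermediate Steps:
$c{\left(q \right)} = - \frac{5 \sqrt{q}}{4}$ ($c{\left(q \right)} = \frac{\left(-5\right) \sqrt{q}}{4} = - \frac{5 \sqrt{q}}{4}$)
$Y{\left(B \right)} = 180 - 18 B$ ($Y{\left(B \right)} = - 18 \left(\left(B + 2\right) + 3 \left(-4\right)\right) = - 18 \left(\left(2 + B\right) - 12\right) = - 18 \left(-10 + B\right) = 180 - 18 B$)
$\frac{1}{\left(-684 + 562\right)^{2} + Y{\left(1018 \right)}} = \frac{1}{\left(-684 + 562\right)^{2} + \left(180 - 18324\right)} = \frac{1}{\left(-122\right)^{2} + \left(180 - 18324\right)} = \frac{1}{14884 - 18144} = \frac{1}{-3260} = - \frac{1}{3260}$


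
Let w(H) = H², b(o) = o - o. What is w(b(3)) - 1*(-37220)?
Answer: 37220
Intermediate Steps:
b(o) = 0
w(b(3)) - 1*(-37220) = 0² - 1*(-37220) = 0 + 37220 = 37220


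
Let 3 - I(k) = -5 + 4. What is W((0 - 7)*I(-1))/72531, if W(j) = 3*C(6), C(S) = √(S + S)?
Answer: 2*√3/24177 ≈ 0.00014328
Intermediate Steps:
C(S) = √2*√S (C(S) = √(2*S) = √2*√S)
I(k) = 4 (I(k) = 3 - (-5 + 4) = 3 - 1*(-1) = 3 + 1 = 4)
W(j) = 6*√3 (W(j) = 3*(√2*√6) = 3*(2*√3) = 6*√3)
W((0 - 7)*I(-1))/72531 = (6*√3)/72531 = (6*√3)*(1/72531) = 2*√3/24177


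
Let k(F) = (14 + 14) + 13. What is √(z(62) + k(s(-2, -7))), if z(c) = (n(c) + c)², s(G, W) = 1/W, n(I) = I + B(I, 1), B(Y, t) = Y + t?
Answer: 3*√3890 ≈ 187.11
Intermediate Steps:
n(I) = 1 + 2*I (n(I) = I + (I + 1) = I + (1 + I) = 1 + 2*I)
k(F) = 41 (k(F) = 28 + 13 = 41)
z(c) = (1 + 3*c)² (z(c) = ((1 + 2*c) + c)² = (1 + 3*c)²)
√(z(62) + k(s(-2, -7))) = √((1 + 3*62)² + 41) = √((1 + 186)² + 41) = √(187² + 41) = √(34969 + 41) = √35010 = 3*√3890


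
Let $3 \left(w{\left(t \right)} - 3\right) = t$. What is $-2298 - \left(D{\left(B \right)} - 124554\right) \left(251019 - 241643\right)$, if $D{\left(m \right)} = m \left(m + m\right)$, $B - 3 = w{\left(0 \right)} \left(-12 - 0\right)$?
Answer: $1147395078$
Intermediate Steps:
$w{\left(t \right)} = 3 + \frac{t}{3}$
$B = -33$ ($B = 3 + \left(3 + \frac{1}{3} \cdot 0\right) \left(-12 - 0\right) = 3 + \left(3 + 0\right) \left(-12 + 0\right) = 3 + 3 \left(-12\right) = 3 - 36 = -33$)
$D{\left(m \right)} = 2 m^{2}$ ($D{\left(m \right)} = m 2 m = 2 m^{2}$)
$-2298 - \left(D{\left(B \right)} - 124554\right) \left(251019 - 241643\right) = -2298 - \left(2 \left(-33\right)^{2} - 124554\right) \left(251019 - 241643\right) = -2298 - \left(2 \cdot 1089 - 124554\right) 9376 = -2298 - \left(2178 - 124554\right) 9376 = -2298 - \left(-122376\right) 9376 = -2298 - -1147397376 = -2298 + 1147397376 = 1147395078$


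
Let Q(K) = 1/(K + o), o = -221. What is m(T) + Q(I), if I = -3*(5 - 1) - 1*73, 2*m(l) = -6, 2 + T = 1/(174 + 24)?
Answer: -919/306 ≈ -3.0033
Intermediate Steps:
T = -395/198 (T = -2 + 1/(174 + 24) = -2 + 1/198 = -395/198 ≈ -1.9949)
m(l) = -3 (m(l) = (½)*(-6) = -3)
I = -85 (I = -3*4 - 73 = -12 - 73 = -85)
Q(K) = 1/(-221 + K) (Q(K) = 1/(K - 221) = 1/(-221 + K))
m(T) + Q(I) = -3 + 1/(-221 - 85) = -3 + 1/(-306) = -3 - 1/306 = -919/306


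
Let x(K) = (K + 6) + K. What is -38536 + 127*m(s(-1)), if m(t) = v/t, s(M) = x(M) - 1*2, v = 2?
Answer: -38409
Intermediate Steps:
x(K) = 6 + 2*K (x(K) = (6 + K) + K = 6 + 2*K)
s(M) = 4 + 2*M (s(M) = (6 + 2*M) - 1*2 = (6 + 2*M) - 2 = 4 + 2*M)
m(t) = 2/t
-38536 + 127*m(s(-1)) = -38536 + 127*(2/(4 + 2*(-1))) = -38536 + 127*(2/(4 - 2)) = -38536 + 127*(2/2) = -38536 + 127*(2*(1/2)) = -38536 + 127*1 = -38536 + 127 = -38409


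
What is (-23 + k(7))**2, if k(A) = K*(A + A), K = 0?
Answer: 529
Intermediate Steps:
k(A) = 0 (k(A) = 0*(A + A) = 0*(2*A) = 0)
(-23 + k(7))**2 = (-23 + 0)**2 = (-23)**2 = 529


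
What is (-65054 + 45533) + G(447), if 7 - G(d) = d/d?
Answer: -19515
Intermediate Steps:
G(d) = 6 (G(d) = 7 - d/d = 7 - 1*1 = 7 - 1 = 6)
(-65054 + 45533) + G(447) = (-65054 + 45533) + 6 = -19521 + 6 = -19515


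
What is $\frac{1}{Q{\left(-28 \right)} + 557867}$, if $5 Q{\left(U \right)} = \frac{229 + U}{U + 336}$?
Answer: $\frac{1540}{859115381} \approx 1.7925 \cdot 10^{-6}$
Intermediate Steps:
$Q{\left(U \right)} = \frac{229 + U}{5 \left(336 + U\right)}$ ($Q{\left(U \right)} = \frac{\left(229 + U\right) \frac{1}{U + 336}}{5} = \frac{\left(229 + U\right) \frac{1}{336 + U}}{5} = \frac{\frac{1}{336 + U} \left(229 + U\right)}{5} = \frac{229 + U}{5 \left(336 + U\right)}$)
$\frac{1}{Q{\left(-28 \right)} + 557867} = \frac{1}{\frac{229 - 28}{5 \left(336 - 28\right)} + 557867} = \frac{1}{\frac{1}{5} \cdot \frac{1}{308} \cdot 201 + 557867} = \frac{1}{\frac{201}{1540} + 557867} = \frac{1}{\frac{859115381}{1540}} = \frac{1540}{859115381}$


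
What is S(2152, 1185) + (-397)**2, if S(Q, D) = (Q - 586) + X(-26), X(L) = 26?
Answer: 159201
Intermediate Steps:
S(Q, D) = -560 + Q (S(Q, D) = (Q - 586) + 26 = (-586 + Q) + 26 = -560 + Q)
S(2152, 1185) + (-397)**2 = (-560 + 2152) + (-397)**2 = 1592 + 157609 = 159201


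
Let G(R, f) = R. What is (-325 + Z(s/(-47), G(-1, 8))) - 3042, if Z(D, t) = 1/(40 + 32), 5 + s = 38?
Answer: -242423/72 ≈ -3367.0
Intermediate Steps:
s = 33 (s = -5 + 38 = 33)
Z(D, t) = 1/72
(-325 + Z(s/(-47), G(-1, 8))) - 3042 = (-325 + 1/72) - 3042 = -23399/72 - 3042 = -242423/72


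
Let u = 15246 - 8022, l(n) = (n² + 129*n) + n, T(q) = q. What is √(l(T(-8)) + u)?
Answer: 2*√1562 ≈ 79.044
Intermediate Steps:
l(n) = n² + 130*n
u = 7224
√(l(T(-8)) + u) = √(-8*(130 - 8) + 7224) = √(-8*122 + 7224) = √(-976 + 7224) = √6248 = 2*√1562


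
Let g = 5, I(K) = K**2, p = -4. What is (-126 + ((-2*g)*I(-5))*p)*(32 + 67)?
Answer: 86526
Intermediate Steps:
(-126 + ((-2*g)*I(-5))*p)*(32 + 67) = (-126 + (-2*5*(-5)**2)*(-4))*(32 + 67) = (-126 - 10*25*(-4))*99 = (-126 - 250*(-4))*99 = (-126 + 1000)*99 = 874*99 = 86526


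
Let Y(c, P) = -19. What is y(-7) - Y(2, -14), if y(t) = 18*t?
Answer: -107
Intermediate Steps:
y(-7) - Y(2, -14) = 18*(-7) - 1*(-19) = -126 + 19 = -107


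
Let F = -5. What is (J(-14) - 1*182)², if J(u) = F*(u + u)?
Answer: 1764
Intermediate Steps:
J(u) = -10*u (J(u) = -5*(u + u) = -10*u)
(J(-14) - 1*182)² = (-10*(-14) - 1*182)² = (140 - 182)² = (-42)² = 1764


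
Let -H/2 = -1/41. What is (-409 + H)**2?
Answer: 281132289/1681 ≈ 1.6724e+5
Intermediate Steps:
H = 2/41 (H = -(-2)/41 = -2*(-1/41) = 2/41 ≈ 0.048781)
(-409 + H)**2 = (-409 + 2/41)**2 = (-16767/41)**2 = 281132289/1681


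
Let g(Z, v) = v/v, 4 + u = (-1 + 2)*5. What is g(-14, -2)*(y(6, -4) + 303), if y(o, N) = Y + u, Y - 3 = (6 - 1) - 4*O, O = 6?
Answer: 288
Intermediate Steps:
u = 1 (u = -4 + (-1 + 2)*5 = -4 + 1*5 = -4 + 5 = 1)
g(Z, v) = 1
Y = -16 (Y = 3 + ((6 - 1) - 4*6) = 3 + (5 - 24) = 3 - 19 = -16)
y(o, N) = -15 (y(o, N) = -16 + 1 = -15)
g(-14, -2)*(y(6, -4) + 303) = 1*(-15 + 303) = 1*288 = 288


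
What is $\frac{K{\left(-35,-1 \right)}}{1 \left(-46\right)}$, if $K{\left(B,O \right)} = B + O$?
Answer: $\frac{18}{23} \approx 0.78261$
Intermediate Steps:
$\frac{K{\left(-35,-1 \right)}}{1 \left(-46\right)} = \frac{-35 - 1}{1 \left(-46\right)} = - \frac{36}{-46} = \left(-36\right) \left(- \frac{1}{46}\right) = \frac{18}{23}$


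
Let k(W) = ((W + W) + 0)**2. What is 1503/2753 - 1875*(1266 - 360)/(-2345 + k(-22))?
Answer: 4677273477/1125977 ≈ 4154.0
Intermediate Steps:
k(W) = 4*W**2 (k(W) = (2*W + 0)**2 = (2*W)**2 = 4*W**2)
1503/2753 - 1875*(1266 - 360)/(-2345 + k(-22)) = 1503/2753 - 1875*(1266 - 360)/(-2345 + 4*(-22)**2) = 1503*(1/2753) - 1875*906/(-2345 + 4*484) = 1503/2753 - 1875*906/(-2345 + 1936) = 1503/2753 - 1875/((-409*1/906)) = 1503/2753 - 1875/(-409/906) = 1503/2753 - 1875*(-906/409) = 1503/2753 + 1698750/409 = 4677273477/1125977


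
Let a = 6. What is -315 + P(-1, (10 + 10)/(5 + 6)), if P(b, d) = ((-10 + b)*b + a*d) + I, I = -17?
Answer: -3411/11 ≈ -310.09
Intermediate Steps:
P(b, d) = -17 + 6*d + b*(-10 + b) (P(b, d) = ((-10 + b)*b + 6*d) - 17 = (b*(-10 + b) + 6*d) - 17 = (6*d + b*(-10 + b)) - 17 = -17 + 6*d + b*(-10 + b))
-315 + P(-1, (10 + 10)/(5 + 6)) = -315 + (-17 + (-1)**2 - 10*(-1) + 6*((10 + 10)/(5 + 6))) = -315 + (-17 + 1 + 10 + 6*(20/11)) = -315 + (-17 + 1 + 10 + 120/11) = -315 + 54/11 = -3411/11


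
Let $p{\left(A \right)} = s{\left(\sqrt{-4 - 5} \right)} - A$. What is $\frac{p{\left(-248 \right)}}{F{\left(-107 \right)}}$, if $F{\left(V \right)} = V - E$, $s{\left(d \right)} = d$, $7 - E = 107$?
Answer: $- \frac{248}{7} - \frac{3 i}{7} \approx -35.429 - 0.42857 i$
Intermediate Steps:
$E = -100$ ($E = 7 - 107 = -100$)
$p{\left(A \right)} = - A + 3 i$ ($p{\left(A \right)} = \sqrt{-4 - 5} - A = \sqrt{-9} - A = 3 i - A = - A + 3 i$)
$F{\left(V \right)} = 100 + V$ ($F{\left(V \right)} = V - -100 = V + 100 = 100 + V$)
$\frac{p{\left(-248 \right)}}{F{\left(-107 \right)}} = \frac{\left(-1\right) \left(-248\right) + 3 i}{100 - 107} = \frac{248 + 3 i}{-7} = \left(248 + 3 i\right) \left(- \frac{1}{7}\right) = - \frac{248}{7} - \frac{3 i}{7}$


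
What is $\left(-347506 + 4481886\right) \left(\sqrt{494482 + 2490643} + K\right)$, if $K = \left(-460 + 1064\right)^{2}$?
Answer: $1508287974080 + 20671900 \sqrt{119405} \approx 1.5154 \cdot 10^{12}$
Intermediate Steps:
$K = 364816$ ($K = 604^{2} = 364816$)
$\left(-347506 + 4481886\right) \left(\sqrt{494482 + 2490643} + K\right) = \left(-347506 + 4481886\right) \left(\sqrt{494482 + 2490643} + 364816\right) = 4134380 \left(\sqrt{2985125} + 364816\right) = 4134380 \left(5 \sqrt{119405} + 364816\right) = 4134380 \left(364816 + 5 \sqrt{119405}\right) = 1508287974080 + 20671900 \sqrt{119405}$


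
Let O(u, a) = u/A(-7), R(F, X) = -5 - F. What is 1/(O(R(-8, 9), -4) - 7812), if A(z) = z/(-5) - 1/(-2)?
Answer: -19/148398 ≈ -0.00012803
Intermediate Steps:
A(z) = ½ - z/5 (A(z) = z*(-⅕) - 1*(-½) = -z/5 + ½ = ½ - z/5)
O(u, a) = 10*u/19 (O(u, a) = u/(½ - ⅕*(-7)) = u/(½ + 7/5) = u/(19/10) = u*(10/19) = 10*u/19)
1/(O(R(-8, 9), -4) - 7812) = 1/(10*(-5 - 1*(-8))/19 - 7812) = 1/(10*(-5 + 8)/19 - 7812) = 1/((10/19)*3 - 7812) = 1/(30/19 - 7812) = 1/(-148398/19) = -19/148398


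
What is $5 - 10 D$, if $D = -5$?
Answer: $55$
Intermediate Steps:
$5 - 10 D = 5 - -50 = 5 + 50 = 55$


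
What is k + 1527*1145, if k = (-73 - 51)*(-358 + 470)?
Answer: 1734527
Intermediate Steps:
k = -13888 (k = -124*112 = -13888)
k + 1527*1145 = -13888 + 1527*1145 = -13888 + 1748415 = 1734527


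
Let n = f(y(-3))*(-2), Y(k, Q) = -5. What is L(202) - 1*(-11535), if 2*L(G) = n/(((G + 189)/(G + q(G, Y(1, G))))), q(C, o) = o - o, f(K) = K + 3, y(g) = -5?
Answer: 4510589/391 ≈ 11536.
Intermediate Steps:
f(K) = 3 + K
q(C, o) = 0
n = 4 (n = (3 - 5)*(-2) = -2*(-2) = 4)
L(G) = 2*G/(189 + G) (L(G) = (4/(((G + 189)/(G + 0))))/2 = (4/(((189 + G)/G)))/2 = (4*(G/(189 + G)))/2 = (4*G/(189 + G))/2 = 2*G/(189 + G))
L(202) - 1*(-11535) = 2*202/(189 + 202) - 1*(-11535) = 2*202/391 + 11535 = 2*202*(1/391) + 11535 = 404/391 + 11535 = 4510589/391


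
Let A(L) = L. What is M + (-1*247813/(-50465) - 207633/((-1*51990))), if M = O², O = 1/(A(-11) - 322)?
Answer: 172706075523299/19395782392410 ≈ 8.9043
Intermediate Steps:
O = -1/333 (O = 1/(-11 - 322) = 1/(-333) = -1/333 ≈ -0.0030030)
M = 1/110889 (M = (-1/333)² = 1/110889 ≈ 9.0180e-6)
M + (-1*247813/(-50465) - 207633/((-1*51990))) = 1/110889 + (-1*247813/(-50465) - 207633/((-1*51990))) = 1/110889 + (-247813*(-1/50465) - 207633/(-51990)) = 1/110889 + (247813/50465 - 207633*(-1/51990)) = 1/110889 + (247813/50465 + 69211/17330) = 1/110889 + 1557466481/174911690 = 172706075523299/19395782392410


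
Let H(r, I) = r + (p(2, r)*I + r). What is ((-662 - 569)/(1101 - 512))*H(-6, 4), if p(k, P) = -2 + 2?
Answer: 14772/589 ≈ 25.080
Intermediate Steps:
p(k, P) = 0
H(r, I) = 2*r (H(r, I) = r + (0*I + r) = r + (0 + r) = r + r = 2*r)
((-662 - 569)/(1101 - 512))*H(-6, 4) = ((-662 - 569)/(1101 - 512))*(2*(-6)) = -1231/589*(-12) = 14772/589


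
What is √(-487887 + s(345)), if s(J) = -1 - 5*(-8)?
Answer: 2*I*√121962 ≈ 698.46*I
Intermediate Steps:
s(J) = 39 (s(J) = -1 + 40 = 39)
√(-487887 + s(345)) = √(-487887 + 39) = √(-487848) = 2*I*√121962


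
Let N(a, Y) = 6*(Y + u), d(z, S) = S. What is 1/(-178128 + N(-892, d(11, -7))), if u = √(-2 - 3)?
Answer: -5939/1058151636 - I*√5/5290758180 ≈ -5.6126e-6 - 4.2264e-10*I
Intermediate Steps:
u = I*√5 (u = √(-5) = I*√5 ≈ 2.2361*I)
N(a, Y) = 6*Y + 6*I*√5 (N(a, Y) = 6*(Y + I*√5) = 6*Y + 6*I*√5)
1/(-178128 + N(-892, d(11, -7))) = 1/(-178128 + (6*(-7) + 6*I*√5)) = 1/(-178128 + (-42 + 6*I*√5)) = 1/(-178170 + 6*I*√5)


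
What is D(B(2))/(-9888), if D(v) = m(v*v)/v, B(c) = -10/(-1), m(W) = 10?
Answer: -1/9888 ≈ -0.00010113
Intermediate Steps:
B(c) = 10 (B(c) = -10*(-1) = 10)
D(v) = 10/v
D(B(2))/(-9888) = (10/10)/(-9888) = (10*(⅒))*(-1/9888) = 1*(-1/9888) = -1/9888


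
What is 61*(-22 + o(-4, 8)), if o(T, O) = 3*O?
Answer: 122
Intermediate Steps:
61*(-22 + o(-4, 8)) = 61*(-22 + 3*8) = 61*(-22 + 24) = 61*2 = 122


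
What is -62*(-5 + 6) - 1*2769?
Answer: -2831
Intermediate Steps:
-62*(-5 + 6) - 1*2769 = -62*1 - 2769 = -62 - 2769 = -2831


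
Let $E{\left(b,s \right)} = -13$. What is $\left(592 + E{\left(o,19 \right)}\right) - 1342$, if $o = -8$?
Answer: $-763$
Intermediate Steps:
$\left(592 + E{\left(o,19 \right)}\right) - 1342 = \left(592 - 13\right) - 1342 = 579 - 1342 = -763$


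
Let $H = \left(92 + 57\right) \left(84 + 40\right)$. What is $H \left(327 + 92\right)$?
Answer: $7741444$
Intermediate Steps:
$H = 18476$ ($H = 149 \cdot 124 = 18476$)
$H \left(327 + 92\right) = 18476 \left(327 + 92\right) = 18476 \cdot 419 = 7741444$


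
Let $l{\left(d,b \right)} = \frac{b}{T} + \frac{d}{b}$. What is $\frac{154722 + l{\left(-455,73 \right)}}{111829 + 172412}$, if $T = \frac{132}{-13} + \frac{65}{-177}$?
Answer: $\frac{273410260430}{502326896937} \approx 0.54429$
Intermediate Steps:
$T = - \frac{24209}{2301}$ ($T = 132 \left(- \frac{1}{13}\right) + 65 \left(- \frac{1}{177}\right) = - \frac{132}{13} - \frac{65}{177} = - \frac{24209}{2301} \approx -10.521$)
$l{\left(d,b \right)} = - \frac{2301 b}{24209} + \frac{d}{b}$ ($l{\left(d,b \right)} = \frac{b}{- \frac{24209}{2301}} + \frac{d}{b} = b \left(- \frac{2301}{24209}\right) + \frac{d}{b} = - \frac{2301 b}{24209} + \frac{d}{b}$)
$\frac{154722 + l{\left(-455,73 \right)}}{111829 + 172412} = \frac{154722 - \left(\frac{167973}{24209} + \frac{455}{73}\right)}{111829 + 172412} = \frac{154722 - \frac{23277124}{1767257}}{284241} = \left(154722 - \frac{23277124}{1767257}\right) \frac{1}{284241} = \frac{273410260430}{1767257} \cdot \frac{1}{284241} = \frac{273410260430}{502326896937}$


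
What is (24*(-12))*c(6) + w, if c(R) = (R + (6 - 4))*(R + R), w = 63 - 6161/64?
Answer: -1771601/64 ≈ -27681.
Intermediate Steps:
w = -2129/64 (w = 63 - 6161/64 = -2129/64 ≈ -33.266)
c(R) = 2*R*(2 + R) (c(R) = (R + 2)*(2*R) = (2 + R)*(2*R) = 2*R*(2 + R))
(24*(-12))*c(6) + w = (24*(-12))*(2*6*(2 + 6)) - 2129/64 = -576*6*8 - 2129/64 = -288*96 - 2129/64 = -27648 - 2129/64 = -1771601/64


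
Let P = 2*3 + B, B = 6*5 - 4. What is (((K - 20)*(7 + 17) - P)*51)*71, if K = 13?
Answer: -724200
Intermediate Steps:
B = 26 (B = 30 - 4 = 26)
P = 32 (P = 2*3 + 26 = 6 + 26 = 32)
(((K - 20)*(7 + 17) - P)*51)*71 = (((13 - 20)*(7 + 17) - 1*32)*51)*71 = ((-7*24 - 32)*51)*71 = ((-168 - 32)*51)*71 = -200*51*71 = -10200*71 = -724200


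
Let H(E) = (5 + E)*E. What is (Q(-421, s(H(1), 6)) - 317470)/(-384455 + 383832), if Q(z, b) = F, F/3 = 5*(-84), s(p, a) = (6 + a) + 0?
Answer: 318730/623 ≈ 511.60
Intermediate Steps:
H(E) = E*(5 + E)
s(p, a) = 6 + a
F = -1260 (F = 3*(5*(-84)) = 3*(-420) = -1260)
Q(z, b) = -1260
(Q(-421, s(H(1), 6)) - 317470)/(-384455 + 383832) = (-1260 - 317470)/(-384455 + 383832) = -318730/(-623) = -318730*(-1/623) = 318730/623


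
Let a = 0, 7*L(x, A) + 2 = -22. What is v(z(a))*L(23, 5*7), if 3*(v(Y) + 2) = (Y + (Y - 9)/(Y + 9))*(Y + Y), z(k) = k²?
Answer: 48/7 ≈ 6.8571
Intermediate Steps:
L(x, A) = -24/7 (L(x, A) = -2/7 + (⅐)*(-22) = -2/7 - 22/7 = -24/7)
v(Y) = -2 + 2*Y*(Y + (-9 + Y)/(9 + Y))/3 (v(Y) = -2 + ((Y + (Y - 9)/(Y + 9))*(Y + Y))/3 = -2 + ((Y + (-9 + Y)/(9 + Y))*(2*Y))/3 = -2 + (2*Y*(Y + (-9 + Y)/(9 + Y)))/3 = -2 + 2*Y*(Y + (-9 + Y)/(9 + Y))/3)
v(z(a))*L(23, 5*7) = (2*(-27 + (0²)³ - 12*0² + 10*(0²)²)/(3*(9 + 0²)))*(-24/7) = (2*(-27 + 0³ - 12*0 + 10*0²)/(3*(9 + 0)))*(-24/7) = ((⅔)*(-27 + 0 + 0 + 10*0)/9)*(-24/7) = ((⅔)*(⅑)*(-27 + 0 + 0 + 0))*(-24/7) = ((⅔)*(⅑)*(-27))*(-24/7) = -2*(-24/7) = 48/7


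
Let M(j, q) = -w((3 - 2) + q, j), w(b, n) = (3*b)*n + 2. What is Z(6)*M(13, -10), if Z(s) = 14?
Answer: 4886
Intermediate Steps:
w(b, n) = 2 + 3*b*n (w(b, n) = 3*b*n + 2 = 2 + 3*b*n)
M(j, q) = -2 - 3*j*(1 + q) (M(j, q) = -(2 + 3*((3 - 2) + q)*j) = -(2 + 3*(1 + q)*j) = -(2 + 3*j*(1 + q)) = -2 - 3*j*(1 + q))
Z(6)*M(13, -10) = 14*(-2 - 3*13*(1 - 10)) = 14*(-2 - 3*13*(-9)) = 14*(-2 + 351) = 14*349 = 4886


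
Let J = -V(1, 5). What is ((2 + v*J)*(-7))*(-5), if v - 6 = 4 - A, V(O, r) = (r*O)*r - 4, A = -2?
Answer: -8750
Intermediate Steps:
V(O, r) = -4 + O*r² (V(O, r) = (O*r)*r - 4 = O*r² - 4 = -4 + O*r²)
J = -21 (J = -(-4 + 1*5²) = -(-4 + 1*25) = -(-4 + 25) = -1*21 = -21)
v = 12 (v = 6 + (4 - 1*(-2)) = 6 + (4 + 2) = 6 + 6 = 12)
((2 + v*J)*(-7))*(-5) = ((2 + 12*(-21))*(-7))*(-5) = ((2 - 252)*(-7))*(-5) = -250*(-7)*(-5) = 1750*(-5) = -8750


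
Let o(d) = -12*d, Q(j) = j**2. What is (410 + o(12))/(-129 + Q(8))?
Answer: -266/65 ≈ -4.0923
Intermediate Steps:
(410 + o(12))/(-129 + Q(8)) = (410 - 12*12)/(-129 + 8**2) = (410 - 144)/(-129 + 64) = 266/(-65) = 266*(-1/65) = -266/65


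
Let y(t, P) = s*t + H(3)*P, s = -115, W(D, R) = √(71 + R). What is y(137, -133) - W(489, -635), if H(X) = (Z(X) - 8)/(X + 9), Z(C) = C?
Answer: -188395/12 - 2*I*√141 ≈ -15700.0 - 23.749*I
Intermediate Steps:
H(X) = (-8 + X)/(9 + X) (H(X) = (X - 8)/(X + 9) = (-8 + X)/(9 + X))
y(t, P) = -115*t - 5*P/12 (y(t, P) = -115*t + ((-8 + 3)/(9 + 3))*P = -115*t + (-5/12)*P = -115*t + ((1/12)*(-5))*P = -115*t - 5*P/12)
y(137, -133) - W(489, -635) = (-115*137 - 5/12*(-133)) - √(71 - 635) = (-15755 + 665/12) - √(-564) = -188395/12 - 2*I*√141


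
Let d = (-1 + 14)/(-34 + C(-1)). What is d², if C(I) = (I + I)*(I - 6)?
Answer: 169/400 ≈ 0.42250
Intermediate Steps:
C(I) = 2*I*(-6 + I) (C(I) = (2*I)*(-6 + I) = 2*I*(-6 + I))
d = -13/20 (d = (-1 + 14)/(-34 + 2*(-1)*(-6 - 1)) = 13/(-34 + 2*(-1)*(-7)) = 13/(-34 + 14) = 13/(-20) = 13*(-1/20) = -13/20 ≈ -0.65000)
d² = (-13/20)² = 169/400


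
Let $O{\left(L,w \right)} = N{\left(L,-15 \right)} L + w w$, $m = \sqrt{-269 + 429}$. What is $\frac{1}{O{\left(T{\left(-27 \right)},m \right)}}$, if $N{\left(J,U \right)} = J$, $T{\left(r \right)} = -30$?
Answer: $\frac{1}{1060} \approx 0.0009434$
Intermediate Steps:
$m = 4 \sqrt{10}$ ($m = \sqrt{160} = 4 \sqrt{10} \approx 12.649$)
$O{\left(L,w \right)} = L^{2} + w^{2}$ ($O{\left(L,w \right)} = L L + w w = L^{2} + w^{2}$)
$\frac{1}{O{\left(T{\left(-27 \right)},m \right)}} = \frac{1}{\left(-30\right)^{2} + \left(4 \sqrt{10}\right)^{2}} = \frac{1}{900 + 160} = \frac{1}{1060}$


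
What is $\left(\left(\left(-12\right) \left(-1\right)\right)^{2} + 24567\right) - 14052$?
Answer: $10659$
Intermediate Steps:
$\left(\left(\left(-12\right) \left(-1\right)\right)^{2} + 24567\right) - 14052 = \left(12^{2} + 24567\right) - 14052 = \left(144 + 24567\right) - 14052 = 24711 - 14052 = 10659$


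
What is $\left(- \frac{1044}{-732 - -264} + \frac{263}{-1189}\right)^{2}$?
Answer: $\frac{964847844}{238918849} \approx 4.0384$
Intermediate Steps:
$\left(- \frac{1044}{-732 - -264} + \frac{263}{-1189}\right)^{2} = \left(- \frac{1044}{-732 + 264} + 263 \left(- \frac{1}{1189}\right)\right)^{2} = \left(- \frac{1044}{-468} - \frac{263}{1189}\right)^{2} = \left(\left(-1044\right) \left(- \frac{1}{468}\right) - \frac{263}{1189}\right)^{2} = \left(\frac{29}{13} - \frac{263}{1189}\right)^{2} = \left(\frac{31062}{15457}\right)^{2} = \frac{964847844}{238918849}$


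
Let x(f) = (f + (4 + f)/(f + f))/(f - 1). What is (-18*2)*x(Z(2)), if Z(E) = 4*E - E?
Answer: -246/5 ≈ -49.200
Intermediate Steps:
Z(E) = 3*E
x(f) = (f + (4 + f)/(2*f))/(-1 + f) (x(f) = (f + (4 + f)/((2*f)))/(-1 + f) = (f + (4 + f)*(1/(2*f)))/(-1 + f) = (f + (4 + f)/(2*f))/(-1 + f))
(-18*2)*x(Z(2)) = (-18*2)*((2 + (3*2)² + (3*2)/2)/(((3*2))*(-1 + 3*2))) = -36*(2 + 6² + (½)*6)/(6*(-1 + 6)) = -6*(2 + 36 + 3)/5 = -6*41/5 = -36*41/30 = -246/5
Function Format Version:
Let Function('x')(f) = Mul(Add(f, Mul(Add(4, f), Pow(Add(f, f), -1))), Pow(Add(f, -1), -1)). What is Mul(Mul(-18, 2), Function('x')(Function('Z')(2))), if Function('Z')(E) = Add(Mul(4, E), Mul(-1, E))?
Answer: Rational(-246, 5) ≈ -49.200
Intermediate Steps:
Function('Z')(E) = Mul(3, E)
Function('x')(f) = Mul(Pow(Add(-1, f), -1), Add(f, Mul(Rational(1, 2), Pow(f, -1), Add(4, f)))) (Function('x')(f) = Mul(Add(f, Mul(Add(4, f), Pow(Mul(2, f), -1))), Pow(Add(-1, f), -1)) = Mul(Add(f, Mul(Add(4, f), Mul(Rational(1, 2), Pow(f, -1)))), Pow(Add(-1, f), -1)) = Mul(Add(f, Mul(Rational(1, 2), Pow(f, -1), Add(4, f))), Pow(Add(-1, f), -1)) = Mul(Pow(Add(-1, f), -1), Add(f, Mul(Rational(1, 2), Pow(f, -1), Add(4, f)))))
Mul(Mul(-18, 2), Function('x')(Function('Z')(2))) = Mul(Mul(-18, 2), Mul(Pow(Mul(3, 2), -1), Pow(Add(-1, Mul(3, 2)), -1), Add(2, Pow(Mul(3, 2), 2), Mul(Rational(1, 2), Mul(3, 2))))) = Mul(-36, Mul(Pow(6, -1), Pow(Add(-1, 6), -1), Add(2, Pow(6, 2), Mul(Rational(1, 2), 6)))) = Mul(-36, Mul(Rational(1, 6), Pow(5, -1), Add(2, 36, 3))) = Mul(-36, Mul(Rational(1, 6), Rational(1, 5), 41)) = Mul(-36, Rational(41, 30)) = Rational(-246, 5)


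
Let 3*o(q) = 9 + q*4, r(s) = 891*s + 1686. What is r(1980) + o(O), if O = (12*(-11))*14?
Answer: 1763405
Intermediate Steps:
r(s) = 1686 + 891*s
O = -1848 (O = -132*14 = -1848)
o(q) = 3 + 4*q/3 (o(q) = (9 + q*4)/3 = (9 + 4*q)/3 = 3 + 4*q/3)
r(1980) + o(O) = (1686 + 891*1980) + (3 + (4/3)*(-1848)) = (1686 + 1764180) + (3 - 2464) = 1765866 - 2461 = 1763405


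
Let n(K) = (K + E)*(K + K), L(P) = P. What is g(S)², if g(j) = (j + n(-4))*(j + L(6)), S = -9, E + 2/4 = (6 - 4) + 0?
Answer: 1089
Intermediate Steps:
E = 3/2 (E = -½ + ((6 - 4) + 0) = -½ + (2 + 0) = -½ + 2 = 3/2 ≈ 1.5000)
n(K) = 2*K*(3/2 + K) (n(K) = (K + 3/2)*(K + K) = (3/2 + K)*(2*K) = 2*K*(3/2 + K))
g(j) = (6 + j)*(20 + j) (g(j) = (j - 4*(3 + 2*(-4)))*(j + 6) = (j - 4*(3 - 8))*(6 + j) = (j - 4*(-5))*(6 + j) = (j + 20)*(6 + j) = (20 + j)*(6 + j) = (6 + j)*(20 + j))
g(S)² = (120 + (-9)² + 26*(-9))² = (120 + 81 - 234)² = (-33)² = 1089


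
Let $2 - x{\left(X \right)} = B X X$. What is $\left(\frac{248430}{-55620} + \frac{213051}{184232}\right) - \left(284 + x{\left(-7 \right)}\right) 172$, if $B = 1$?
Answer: $- \frac{6962366135215}{170783064} \approx -40767.0$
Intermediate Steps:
$x{\left(X \right)} = 2 - X^{2}$ ($x{\left(X \right)} = 2 - 1 X X = 2 - X X = 2 - X^{2}$)
$\left(\frac{248430}{-55620} + \frac{213051}{184232}\right) - \left(284 + x{\left(-7 \right)}\right) 172 = \left(\frac{248430}{-55620} + \frac{213051}{184232}\right) - \left(284 + \left(2 - \left(-7\right)^{2}\right)\right) 172 = \left(248430 \left(- \frac{1}{55620}\right) + 213051 \cdot \frac{1}{184232}\right) - \left(284 + \left(2 - 49\right)\right) 172 = \left(- \frac{8281}{1854} + \frac{213051}{184232}\right) - \left(284 + \left(2 - 49\right)\right) 172 = - \frac{565314319}{170783064} - \left(284 - 47\right) 172 = - \frac{565314319}{170783064} - 237 \cdot 172 = - \frac{565314319}{170783064} - 40764 = - \frac{6962366135215}{170783064}$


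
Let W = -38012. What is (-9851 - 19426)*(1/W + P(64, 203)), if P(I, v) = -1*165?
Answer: 183624787737/38012 ≈ 4.8307e+6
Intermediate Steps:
P(I, v) = -165
(-9851 - 19426)*(1/W + P(64, 203)) = (-9851 - 19426)*(1/(-38012) - 165) = -29277*(-1/38012 - 165) = -29277*(-6271981/38012) = 183624787737/38012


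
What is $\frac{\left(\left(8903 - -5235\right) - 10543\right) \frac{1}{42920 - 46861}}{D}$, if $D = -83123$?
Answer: $\frac{3595}{327587743} \approx 1.0974 \cdot 10^{-5}$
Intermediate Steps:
$\frac{\left(\left(8903 - -5235\right) - 10543\right) \frac{1}{42920 - 46861}}{D} = \frac{\left(\left(8903 - -5235\right) - 10543\right) \frac{1}{42920 - 46861}}{-83123} = \frac{\left(8903 + 5235\right) - 10543}{-3941} \left(- \frac{1}{83123}\right) = \left(14138 - 10543\right) \left(- \frac{1}{3941}\right) \left(- \frac{1}{83123}\right) = 3595 \left(- \frac{1}{3941}\right) \left(- \frac{1}{83123}\right) = \left(- \frac{3595}{3941}\right) \left(- \frac{1}{83123}\right) = \frac{3595}{327587743}$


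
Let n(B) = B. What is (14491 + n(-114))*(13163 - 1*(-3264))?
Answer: 236170979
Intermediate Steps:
(14491 + n(-114))*(13163 - 1*(-3264)) = (14491 - 114)*(13163 - 1*(-3264)) = 14377*(13163 + 3264) = 14377*16427 = 236170979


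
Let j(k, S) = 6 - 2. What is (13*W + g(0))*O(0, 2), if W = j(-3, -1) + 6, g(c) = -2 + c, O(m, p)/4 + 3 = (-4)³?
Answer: -34304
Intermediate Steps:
O(m, p) = -268 (O(m, p) = -12 + 4*(-4)³ = -12 + 4*(-64) = -12 - 256 = -268)
j(k, S) = 4
W = 10 (W = 4 + 6 = 10)
(13*W + g(0))*O(0, 2) = (13*10 + (-2 + 0))*(-268) = (130 - 2)*(-268) = 128*(-268) = -34304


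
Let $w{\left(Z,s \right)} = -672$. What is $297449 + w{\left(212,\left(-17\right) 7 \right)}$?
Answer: $296777$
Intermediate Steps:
$297449 + w{\left(212,\left(-17\right) 7 \right)} = 297449 - 672 = 296777$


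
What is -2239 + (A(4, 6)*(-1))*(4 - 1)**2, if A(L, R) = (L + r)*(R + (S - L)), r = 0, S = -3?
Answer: -2203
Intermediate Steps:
A(L, R) = L*(-3 + R - L) (A(L, R) = (L + 0)*(R + (-3 - L)) = L*(-3 + R - L))
-2239 + (A(4, 6)*(-1))*(4 - 1)**2 = -2239 + ((4*(-3 + 6 - 1*4))*(-1))*(4 - 1)**2 = -2239 + ((4*(-3 + 6 - 4))*(-1))*3**2 = -2239 + ((4*(-1))*(-1))*9 = -2239 - 4*(-1)*9 = -2239 + 4*9 = -2239 + 36 = -2203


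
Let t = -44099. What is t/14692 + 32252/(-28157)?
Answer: -1715541927/413682644 ≈ -4.1470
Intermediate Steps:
t/14692 + 32252/(-28157) = -44099/14692 + 32252/(-28157) = -44099*1/14692 + 32252*(-1/28157) = -44099/14692 - 32252/28157 = -1715541927/413682644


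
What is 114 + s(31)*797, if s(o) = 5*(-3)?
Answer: -11841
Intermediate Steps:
s(o) = -15
114 + s(31)*797 = 114 - 15*797 = 114 - 11955 = -11841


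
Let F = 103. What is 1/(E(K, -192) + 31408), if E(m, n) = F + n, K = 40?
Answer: 1/31319 ≈ 3.1930e-5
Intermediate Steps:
E(m, n) = 103 + n
1/(E(K, -192) + 31408) = 1/((103 - 192) + 31408) = 1/(-89 + 31408) = 1/31319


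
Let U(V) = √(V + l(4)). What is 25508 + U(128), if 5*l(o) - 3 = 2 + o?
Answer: 25508 + √3245/5 ≈ 25519.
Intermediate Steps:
l(o) = 1 + o/5 (l(o) = ⅗ + (2 + o)/5 = ⅗ + (⅖ + o/5) = 1 + o/5)
U(V) = √(9/5 + V) (U(V) = √(V + (1 + (⅕)*4)) = √(V + (1 + ⅘)) = √(V + 9/5) = √(9/5 + V))
25508 + U(128) = 25508 + √(45 + 25*128)/5 = 25508 + √(45 + 3200)/5 = 25508 + √3245/5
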